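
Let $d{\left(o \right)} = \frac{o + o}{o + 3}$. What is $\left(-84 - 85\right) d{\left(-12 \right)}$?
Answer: $- \frac{1352}{3} \approx -450.67$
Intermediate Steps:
$d{\left(o \right)} = \frac{2 o}{3 + o}$
$\left(-84 - 85\right) d{\left(-12 \right)} = \left(-84 - 85\right) 2 \left(-12\right) \frac{1}{3 - 12} = - 169 \cdot 2 \left(-12\right) \frac{1}{-9} = - 169 \cdot 2 \left(-12\right) \left(- \frac{1}{9}\right) = \left(-169\right) \frac{8}{3} = - \frac{1352}{3}$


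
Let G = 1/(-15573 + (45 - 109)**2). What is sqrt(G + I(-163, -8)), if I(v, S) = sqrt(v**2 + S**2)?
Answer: sqrt(-11477 + 131721529*sqrt(26633))/11477 ≈ 12.775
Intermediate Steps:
G = -1/11477 (G = 1/(-15573 + (-64)**2) = 1/(-15573 + 4096) = 1/(-11477) = -1/11477 ≈ -8.7131e-5)
I(v, S) = sqrt(S**2 + v**2)
sqrt(G + I(-163, -8)) = sqrt(-1/11477 + sqrt((-8)**2 + (-163)**2)) = sqrt(-1/11477 + sqrt(64 + 26569)) = sqrt(-1/11477 + sqrt(26633))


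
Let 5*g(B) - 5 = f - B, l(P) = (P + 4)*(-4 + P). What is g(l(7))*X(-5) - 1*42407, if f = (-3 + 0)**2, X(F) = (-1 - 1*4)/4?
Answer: -169609/4 ≈ -42402.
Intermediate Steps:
X(F) = -5/4 (X(F) = (-1 - 4)*(1/4) = -5*1/4 = -5/4)
f = 9 (f = (-3)**2 = 9)
l(P) = (-4 + P)*(4 + P) (l(P) = (4 + P)*(-4 + P) = (-4 + P)*(4 + P))
g(B) = 14/5 - B/5 (g(B) = 1 + (9 - B)/5 = 1 + (9/5 - B/5) = 14/5 - B/5)
g(l(7))*X(-5) - 1*42407 = (14/5 - (-16 + 7**2)/5)*(-5/4) - 1*42407 = (14/5 - (-16 + 49)/5)*(-5/4) - 42407 = (14/5 - 1/5*33)*(-5/4) - 42407 = (14/5 - 33/5)*(-5/4) - 42407 = -19/5*(-5/4) - 42407 = 19/4 - 42407 = -169609/4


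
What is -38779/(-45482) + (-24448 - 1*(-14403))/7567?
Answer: -23346571/49166042 ≈ -0.47485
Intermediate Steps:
-38779/(-45482) + (-24448 - 1*(-14403))/7567 = -38779*(-1/45482) + (-24448 + 14403)*(1/7567) = 38779/45482 - 10045*1/7567 = 38779/45482 - 1435/1081 = -23346571/49166042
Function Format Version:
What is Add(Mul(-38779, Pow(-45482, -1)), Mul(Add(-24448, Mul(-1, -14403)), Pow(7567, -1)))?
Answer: Rational(-23346571, 49166042) ≈ -0.47485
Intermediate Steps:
Add(Mul(-38779, Pow(-45482, -1)), Mul(Add(-24448, Mul(-1, -14403)), Pow(7567, -1))) = Add(Mul(-38779, Rational(-1, 45482)), Mul(Add(-24448, 14403), Rational(1, 7567))) = Add(Rational(38779, 45482), Mul(-10045, Rational(1, 7567))) = Add(Rational(38779, 45482), Rational(-1435, 1081)) = Rational(-23346571, 49166042)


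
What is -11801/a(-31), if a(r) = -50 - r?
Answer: 11801/19 ≈ 621.11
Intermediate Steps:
-11801/a(-31) = -11801/(-50 - 1*(-31)) = -11801/(-50 + 31) = -11801/(-19) = -11801*(-1/19) = 11801/19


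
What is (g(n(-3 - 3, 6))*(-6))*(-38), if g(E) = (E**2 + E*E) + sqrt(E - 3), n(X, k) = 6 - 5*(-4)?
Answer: 308256 + 228*sqrt(23) ≈ 3.0935e+5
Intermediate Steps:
n(X, k) = 26 (n(X, k) = 6 + 20 = 26)
g(E) = sqrt(-3 + E) + 2*E**2 (g(E) = (E**2 + E**2) + sqrt(-3 + E) = 2*E**2 + sqrt(-3 + E) = sqrt(-3 + E) + 2*E**2)
(g(n(-3 - 3, 6))*(-6))*(-38) = ((sqrt(-3 + 26) + 2*26**2)*(-6))*(-38) = ((sqrt(23) + 2*676)*(-6))*(-38) = ((sqrt(23) + 1352)*(-6))*(-38) = ((1352 + sqrt(23))*(-6))*(-38) = (-8112 - 6*sqrt(23))*(-38) = 308256 + 228*sqrt(23)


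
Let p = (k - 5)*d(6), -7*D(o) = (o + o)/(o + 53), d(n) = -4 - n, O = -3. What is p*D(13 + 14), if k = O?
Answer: -54/7 ≈ -7.7143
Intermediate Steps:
k = -3
D(o) = -2*o/(7*(53 + o)) (D(o) = -(o + o)/(7*(o + 53)) = -2*o/(7*(53 + o)))
p = 80 (p = (-3 - 5)*(-4 - 1*6) = -8*(-4 - 6) = -8*(-10) = 80)
p*D(13 + 14) = 80*(-2*(13 + 14)/(371 + 7*(13 + 14))) = 80*(-2*27/(371 + 7*27)) = 80*(-2*27/(371 + 189)) = 80*(-2*27/560) = 80*(-2*27*1/560) = 80*(-27/280) = -54/7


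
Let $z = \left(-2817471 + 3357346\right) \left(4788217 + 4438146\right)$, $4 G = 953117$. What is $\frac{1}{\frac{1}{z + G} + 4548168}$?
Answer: $\frac{19924331851617}{90619208548905187660} \approx 2.1987 \cdot 10^{-7}$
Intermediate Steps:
$G = \frac{953117}{4}$ ($G = \frac{1}{4} \cdot 953117 = \frac{953117}{4} \approx 2.3828 \cdot 10^{5}$)
$z = 4981082724625$ ($z = 539875 \cdot 9226363 = 4981082724625$)
$\frac{1}{\frac{1}{z + G} + 4548168} = \frac{1}{\frac{1}{4981082724625 + \frac{953117}{4}} + 4548168} = \frac{1}{\frac{1}{\frac{19924331851617}{4}} + 4548168} = \frac{1}{\frac{4}{19924331851617} + 4548168} = \frac{1}{\frac{90619208548905187660}{19924331851617}} = \frac{19924331851617}{90619208548905187660}$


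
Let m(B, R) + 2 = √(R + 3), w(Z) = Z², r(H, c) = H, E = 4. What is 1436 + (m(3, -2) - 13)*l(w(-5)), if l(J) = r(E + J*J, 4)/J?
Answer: 27094/25 ≈ 1083.8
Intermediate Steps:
m(B, R) = -2 + √(3 + R) (m(B, R) = -2 + √(R + 3) = -2 + √(3 + R))
l(J) = (4 + J²)/J (l(J) = (4 + J*J)/J = (4 + J²)/J)
1436 + (m(3, -2) - 13)*l(w(-5)) = 1436 + ((-2 + √(3 - 2)) - 13)*((-5)² + 4/((-5)²)) = 1436 + ((-2 + √1) - 13)*(25 + 4/25) = 1436 + ((-2 + 1) - 13)*(25 + 4*(1/25)) = 1436 + (-1 - 13)*(25 + 4/25) = 1436 - 14*629/25 = 1436 - 8806/25 = 27094/25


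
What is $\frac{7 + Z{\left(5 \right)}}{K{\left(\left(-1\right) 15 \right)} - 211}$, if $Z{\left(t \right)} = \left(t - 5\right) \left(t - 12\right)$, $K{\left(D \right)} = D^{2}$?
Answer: $\frac{1}{2} \approx 0.5$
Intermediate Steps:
$Z{\left(t \right)} = \left(-12 + t\right) \left(-5 + t\right)$ ($Z{\left(t \right)} = \left(-5 + t\right) \left(-12 + t\right) = \left(-12 + t\right) \left(-5 + t\right)$)
$\frac{7 + Z{\left(5 \right)}}{K{\left(\left(-1\right) 15 \right)} - 211} = \frac{7 + \left(60 + 5^{2} - 85\right)}{\left(\left(-1\right) 15\right)^{2} - 211} = \frac{7 + \left(60 + 25 - 85\right)}{\left(-15\right)^{2} - 211} = \frac{7 + 0}{225 - 211} = \frac{7}{14} = 7 \cdot \frac{1}{14} = \frac{1}{2}$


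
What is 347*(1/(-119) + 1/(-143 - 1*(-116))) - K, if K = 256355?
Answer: -823719277/3213 ≈ -2.5637e+5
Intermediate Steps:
347*(1/(-119) + 1/(-143 - 1*(-116))) - K = 347*(1/(-119) + 1/(-143 - 1*(-116))) - 1*256355 = 347*(-1/119 + 1/(-143 + 116)) - 256355 = 347*(-1/119 + 1/(-27)) - 256355 = 347*(-1/119 - 1/27) - 256355 = 347*(-146/3213) - 256355 = -50662/3213 - 256355 = -823719277/3213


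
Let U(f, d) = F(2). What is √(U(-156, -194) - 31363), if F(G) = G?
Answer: I*√31361 ≈ 177.09*I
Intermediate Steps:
U(f, d) = 2
√(U(-156, -194) - 31363) = √(2 - 31363) = √(-31361) = I*√31361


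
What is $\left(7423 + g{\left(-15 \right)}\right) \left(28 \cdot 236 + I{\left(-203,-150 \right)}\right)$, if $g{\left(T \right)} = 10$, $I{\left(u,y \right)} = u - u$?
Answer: $49117264$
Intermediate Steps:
$I{\left(u,y \right)} = 0$
$\left(7423 + g{\left(-15 \right)}\right) \left(28 \cdot 236 + I{\left(-203,-150 \right)}\right) = \left(7423 + 10\right) \left(28 \cdot 236 + 0\right) = 7433 \left(6608 + 0\right) = 7433 \cdot 6608 = 49117264$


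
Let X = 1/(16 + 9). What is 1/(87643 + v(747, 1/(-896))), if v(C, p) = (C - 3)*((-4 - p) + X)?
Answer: 2800/237153253 ≈ 1.1807e-5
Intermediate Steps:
X = 1/25 ≈ 0.040000
v(C, p) = (-3 + C)*(-99/25 - p) (v(C, p) = (C - 3)*((-4 - p) + 1/25) = (-3 + C)*(-99/25 - p))
1/(87643 + v(747, 1/(-896))) = 1/(87643 + (297/25 + 3/(-896) - 99/25*747 - 1*747/(-896))) = 1/(87643 + (297/25 + 3*(-1/896) - 73953/25 - 1*747*(-1/896))) = 1/(87643 + (297/25 - 3/896 - 73953/25 + 747/896)) = 1/(87643 - 8247147/2800) = 1/(237153253/2800) = 2800/237153253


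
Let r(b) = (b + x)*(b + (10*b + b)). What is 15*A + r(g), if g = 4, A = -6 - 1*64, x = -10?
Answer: -1338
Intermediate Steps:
A = -70 (A = -6 - 64 = -70)
r(b) = 12*b*(-10 + b) (r(b) = (b - 10)*(b + (10*b + b)) = (-10 + b)*(b + 11*b) = (-10 + b)*(12*b) = 12*b*(-10 + b))
15*A + r(g) = 15*(-70) + 12*4*(-10 + 4) = -1050 + 12*4*(-6) = -1050 - 288 = -1338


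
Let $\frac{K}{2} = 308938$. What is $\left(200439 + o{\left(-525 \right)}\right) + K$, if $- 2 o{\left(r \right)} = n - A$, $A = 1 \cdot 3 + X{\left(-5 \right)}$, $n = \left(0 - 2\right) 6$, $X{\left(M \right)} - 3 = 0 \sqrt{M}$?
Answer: $818324$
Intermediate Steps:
$K = 617876$ ($K = 2 \cdot 308938 = 617876$)
$X{\left(M \right)} = 3$ ($X{\left(M \right)} = 3 + 0 \sqrt{M} = 3 + 0 = 3$)
$n = -12$ ($n = \left(-2\right) 6 = -12$)
$A = 6$ ($A = 1 \cdot 3 + 3 = 3 + 3 = 6$)
$o{\left(r \right)} = 9$ ($o{\left(r \right)} = - \frac{-12 - 6}{2} = \left(- \frac{1}{2}\right) \left(-18\right) = 9$)
$\left(200439 + o{\left(-525 \right)}\right) + K = \left(200439 + 9\right) + 617876 = 200448 + 617876 = 818324$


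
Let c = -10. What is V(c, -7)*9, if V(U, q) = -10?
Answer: -90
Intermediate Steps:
V(c, -7)*9 = -10*9 = -90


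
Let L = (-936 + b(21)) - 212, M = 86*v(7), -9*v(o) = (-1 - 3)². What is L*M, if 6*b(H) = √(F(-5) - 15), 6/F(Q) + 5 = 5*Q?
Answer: 1579648/9 - 1376*I*√95/135 ≈ 1.7552e+5 - 99.345*I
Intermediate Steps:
F(Q) = 6/(-5 + 5*Q)
v(o) = -16/9 (v(o) = -(-1 - 3)²/9 = -⅑*(-4)² = -⅑*16 = -16/9)
b(H) = I*√95/15 (b(H) = √(6/(5*(-1 - 5)) - 15)/6 = √((6/5)/(-6) - 15)/6 = √((6/5)*(-⅙) - 15)/6 = √(-⅕ - 15)/6 = √(-76/5)/6 = (2*I*√95/5)/6 = I*√95/15)
M = -1376/9 (M = 86*(-16/9) = -1376/9 ≈ -152.89)
L = -1148 + I*√95/15 (L = (-936 + I*√95/15) - 212 = -1148 + I*√95/15 ≈ -1148.0 + 0.64979*I)
L*M = (-1148 + I*√95/15)*(-1376/9) = 1579648/9 - 1376*I*√95/135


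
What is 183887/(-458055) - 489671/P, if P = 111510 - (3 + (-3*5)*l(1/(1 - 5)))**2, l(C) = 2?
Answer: -9061756876/1879399665 ≈ -4.8216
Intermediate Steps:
P = 110781 (P = 111510 - (3 - 3*5*2)**2 = 111510 - (3 - 15*2)**2 = 111510 - (3 - 30)**2 = 111510 - 1*(-27)**2 = 111510 - 1*729 = 111510 - 729 = 110781)
183887/(-458055) - 489671/P = 183887/(-458055) - 489671/110781 = 183887*(-1/458055) - 489671*1/110781 = -183887/458055 - 489671/110781 = -9061756876/1879399665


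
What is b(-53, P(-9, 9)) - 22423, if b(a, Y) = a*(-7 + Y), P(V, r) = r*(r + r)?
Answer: -30638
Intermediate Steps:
P(V, r) = 2*r² (P(V, r) = r*(2*r) = 2*r²)
b(-53, P(-9, 9)) - 22423 = -53*(-7 + 2*9²) - 22423 = -53*(-7 + 2*81) - 22423 = -53*(-7 + 162) - 22423 = -53*155 - 22423 = -8215 - 22423 = -30638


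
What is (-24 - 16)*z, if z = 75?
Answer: -3000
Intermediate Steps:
(-24 - 16)*z = (-24 - 16)*75 = -40*75 = -3000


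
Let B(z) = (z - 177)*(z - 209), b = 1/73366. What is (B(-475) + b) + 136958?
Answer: 42766948917/73366 ≈ 5.8293e+5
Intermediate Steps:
b = 1/73366 ≈ 1.3630e-5
B(z) = (-209 + z)*(-177 + z) (B(z) = (-177 + z)*(-209 + z) = (-209 + z)*(-177 + z))
(B(-475) + b) + 136958 = ((36993 + (-475)**2 - 386*(-475)) + 1/73366) + 136958 = ((36993 + 225625 + 183350) + 1/73366) + 136958 = (445968 + 1/73366) + 136958 = 32718888289/73366 + 136958 = 42766948917/73366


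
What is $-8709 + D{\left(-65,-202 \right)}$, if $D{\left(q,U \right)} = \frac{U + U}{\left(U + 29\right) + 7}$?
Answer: $- \frac{722645}{83} \approx -8706.6$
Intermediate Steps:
$D{\left(q,U \right)} = \frac{2 U}{36 + U}$ ($D{\left(q,U \right)} = \frac{2 U}{\left(29 + U\right) + 7} = \frac{2 U}{36 + U}$)
$-8709 + D{\left(-65,-202 \right)} = -8709 + 2 \left(-202\right) \frac{1}{36 - 202} = -8709 + 2 \left(-202\right) \frac{1}{-166} = -8709 + 2 \left(-202\right) \left(- \frac{1}{166}\right) = -8709 + \frac{202}{83} = - \frac{722645}{83}$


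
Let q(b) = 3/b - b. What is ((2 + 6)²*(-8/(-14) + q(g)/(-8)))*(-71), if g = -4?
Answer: -5254/7 ≈ -750.57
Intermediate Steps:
q(b) = -b + 3/b
((2 + 6)²*(-8/(-14) + q(g)/(-8)))*(-71) = ((2 + 6)²*(-8/(-14) + (-1*(-4) + 3/(-4))/(-8)))*(-71) = (8²*(-8*(-1/14) + (4 + 3*(-¼))*(-⅛)))*(-71) = (64*(4/7 + (4 - ¾)*(-⅛)))*(-71) = (64*(4/7 + (13/4)*(-⅛)))*(-71) = (64*(4/7 - 13/32))*(-71) = (64*(37/224))*(-71) = (74/7)*(-71) = -5254/7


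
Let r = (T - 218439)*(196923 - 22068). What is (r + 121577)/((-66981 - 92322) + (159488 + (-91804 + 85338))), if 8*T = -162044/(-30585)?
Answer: 155758859157177/25613918 ≈ 6.0810e+6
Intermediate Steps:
T = 40511/61170 (T = (-162044/(-30585))/8 = (-162044*(-1/30585))/8 = (⅛)*(162044/30585) = 40511/61170 ≈ 0.66227)
r = -155759354948183/4078 (r = (40511/61170 - 218439)*(196923 - 22068) = -13361873119/61170*174855 = -155759354948183/4078 ≈ -3.8195e+10)
(r + 121577)/((-66981 - 92322) + (159488 + (-91804 + 85338))) = (-155759354948183/4078 + 121577)/((-66981 - 92322) + (159488 + (-91804 + 85338))) = -155758859157177/(4078*(-159303 + (159488 - 6466))) = -155758859157177/(4078*(-159303 + 153022)) = -155758859157177/4078/(-6281) = -155758859157177/4078*(-1/6281) = 155758859157177/25613918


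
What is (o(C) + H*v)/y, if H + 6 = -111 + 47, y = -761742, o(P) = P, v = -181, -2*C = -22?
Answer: -1409/84638 ≈ -0.016647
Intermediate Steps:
C = 11 (C = -½*(-22) = 11)
H = -70 (H = -6 + (-111 + 47) = -6 - 64 = -70)
(o(C) + H*v)/y = (11 - 70*(-181))/(-761742) = (11 + 12670)*(-1/761742) = 12681*(-1/761742) = -1409/84638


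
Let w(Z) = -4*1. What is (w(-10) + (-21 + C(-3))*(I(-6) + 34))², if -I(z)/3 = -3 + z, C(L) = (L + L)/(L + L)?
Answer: 1498176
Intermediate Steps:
w(Z) = -4
C(L) = 1 (C(L) = (2*L)/((2*L)) = (2*L)*(1/(2*L)) = 1)
I(z) = 9 - 3*z (I(z) = -3*(-3 + z) = 9 - 3*z)
(w(-10) + (-21 + C(-3))*(I(-6) + 34))² = (-4 + (-21 + 1)*((9 - 3*(-6)) + 34))² = (-4 - 20*((9 + 18) + 34))² = (-4 - 20*(27 + 34))² = (-4 - 20*61)² = (-4 - 1220)² = (-1224)² = 1498176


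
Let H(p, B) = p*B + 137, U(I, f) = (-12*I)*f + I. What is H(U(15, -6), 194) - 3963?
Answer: 208604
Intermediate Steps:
U(I, f) = I - 12*I*f (U(I, f) = -12*I*f + I = I - 12*I*f)
H(p, B) = 137 + B*p (H(p, B) = B*p + 137 = 137 + B*p)
H(U(15, -6), 194) - 3963 = (137 + 194*(15*(1 - 12*(-6)))) - 3963 = (137 + 194*(15*(1 + 72))) - 3963 = (137 + 194*(15*73)) - 3963 = (137 + 194*1095) - 3963 = (137 + 212430) - 3963 = 212567 - 3963 = 208604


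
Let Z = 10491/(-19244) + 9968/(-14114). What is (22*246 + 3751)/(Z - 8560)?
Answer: -1244380372004/1162659959563 ≈ -1.0703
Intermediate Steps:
Z = -169947083/135804908 (Z = 10491*(-1/19244) + 9968*(-1/14114) = -10491/19244 - 4984/7057 = -169947083/135804908 ≈ -1.2514)
(22*246 + 3751)/(Z - 8560) = (22*246 + 3751)/(-169947083/135804908 - 8560) = (5412 + 3751)/(-1162659959563/135804908) = 9163*(-135804908/1162659959563) = -1244380372004/1162659959563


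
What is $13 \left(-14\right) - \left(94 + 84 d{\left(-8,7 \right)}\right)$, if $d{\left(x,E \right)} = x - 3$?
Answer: $648$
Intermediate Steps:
$d{\left(x,E \right)} = -3 + x$
$13 \left(-14\right) - \left(94 + 84 d{\left(-8,7 \right)}\right) = 13 \left(-14\right) - \left(94 + 84 \left(-3 - 8\right)\right) = -182 - \left(94 + 84 \left(-11\right)\right) = -182 - \left(94 - 924\right) = -182 - -830 = -182 + 830 = 648$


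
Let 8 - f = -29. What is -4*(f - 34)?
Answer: -12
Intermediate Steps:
f = 37 (f = 8 - 1*(-29) = 8 + 29 = 37)
-4*(f - 34) = -4*(37 - 34) = -4*3 = -12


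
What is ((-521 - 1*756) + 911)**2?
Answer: 133956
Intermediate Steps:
((-521 - 1*756) + 911)**2 = ((-521 - 756) + 911)**2 = (-1277 + 911)**2 = (-366)**2 = 133956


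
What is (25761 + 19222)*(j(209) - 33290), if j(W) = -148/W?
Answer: -312980828114/209 ≈ -1.4975e+9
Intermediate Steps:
(25761 + 19222)*(j(209) - 33290) = (25761 + 19222)*(-148/209 - 33290) = 44983*(-148*1/209 - 33290) = 44983*(-148/209 - 33290) = 44983*(-6957758/209) = -312980828114/209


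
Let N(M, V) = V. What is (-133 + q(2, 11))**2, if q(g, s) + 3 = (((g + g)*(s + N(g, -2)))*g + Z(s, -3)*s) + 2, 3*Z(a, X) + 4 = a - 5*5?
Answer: 16384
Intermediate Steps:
Z(a, X) = -29/3 + a/3 (Z(a, X) = -4/3 + (a - 5*5)/3 = -4/3 + (a - 25)/3 = -4/3 + (-25 + a)/3 = -4/3 + (-25/3 + a/3) = -29/3 + a/3)
q(g, s) = -1 + s*(-29/3 + s/3) + 2*g**2*(-2 + s) (q(g, s) = -3 + ((((g + g)*(s - 2))*g + (-29/3 + s/3)*s) + 2) = -3 + ((((2*g)*(-2 + s))*g + s*(-29/3 + s/3)) + 2) = -3 + (((2*g*(-2 + s))*g + s*(-29/3 + s/3)) + 2) = -3 + ((2*g**2*(-2 + s) + s*(-29/3 + s/3)) + 2) = -3 + ((s*(-29/3 + s/3) + 2*g**2*(-2 + s)) + 2) = -3 + (2 + s*(-29/3 + s/3) + 2*g**2*(-2 + s)) = -1 + s*(-29/3 + s/3) + 2*g**2*(-2 + s))
(-133 + q(2, 11))**2 = (-133 + (-1 - 4*2**2 + 2*11*2**2 + (1/3)*11*(-29 + 11)))**2 = (-133 + (-1 - 4*4 + 2*11*4 + (1/3)*11*(-18)))**2 = (-133 + (-1 - 16 + 88 - 66))**2 = (-133 + 5)**2 = (-128)**2 = 16384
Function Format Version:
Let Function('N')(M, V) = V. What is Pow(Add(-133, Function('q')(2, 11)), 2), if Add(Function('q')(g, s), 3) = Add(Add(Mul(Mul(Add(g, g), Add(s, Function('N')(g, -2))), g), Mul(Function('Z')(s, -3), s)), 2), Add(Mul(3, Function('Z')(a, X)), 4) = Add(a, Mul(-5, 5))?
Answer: 16384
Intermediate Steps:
Function('Z')(a, X) = Add(Rational(-29, 3), Mul(Rational(1, 3), a)) (Function('Z')(a, X) = Add(Rational(-4, 3), Mul(Rational(1, 3), Add(a, Mul(-5, 5)))) = Add(Rational(-4, 3), Mul(Rational(1, 3), Add(a, -25))) = Add(Rational(-4, 3), Mul(Rational(1, 3), Add(-25, a))) = Add(Rational(-4, 3), Add(Rational(-25, 3), Mul(Rational(1, 3), a))) = Add(Rational(-29, 3), Mul(Rational(1, 3), a)))
Function('q')(g, s) = Add(-1, Mul(s, Add(Rational(-29, 3), Mul(Rational(1, 3), s))), Mul(2, Pow(g, 2), Add(-2, s))) (Function('q')(g, s) = Add(-3, Add(Add(Mul(Mul(Add(g, g), Add(s, -2)), g), Mul(Add(Rational(-29, 3), Mul(Rational(1, 3), s)), s)), 2)) = Add(-3, Add(Add(Mul(Mul(Mul(2, g), Add(-2, s)), g), Mul(s, Add(Rational(-29, 3), Mul(Rational(1, 3), s)))), 2)) = Add(-3, Add(Add(Mul(Mul(2, g, Add(-2, s)), g), Mul(s, Add(Rational(-29, 3), Mul(Rational(1, 3), s)))), 2)) = Add(-3, Add(Add(Mul(2, Pow(g, 2), Add(-2, s)), Mul(s, Add(Rational(-29, 3), Mul(Rational(1, 3), s)))), 2)) = Add(-3, Add(Add(Mul(s, Add(Rational(-29, 3), Mul(Rational(1, 3), s))), Mul(2, Pow(g, 2), Add(-2, s))), 2)) = Add(-3, Add(2, Mul(s, Add(Rational(-29, 3), Mul(Rational(1, 3), s))), Mul(2, Pow(g, 2), Add(-2, s)))) = Add(-1, Mul(s, Add(Rational(-29, 3), Mul(Rational(1, 3), s))), Mul(2, Pow(g, 2), Add(-2, s))))
Pow(Add(-133, Function('q')(2, 11)), 2) = Pow(Add(-133, Add(-1, Mul(-4, Pow(2, 2)), Mul(2, 11, Pow(2, 2)), Mul(Rational(1, 3), 11, Add(-29, 11)))), 2) = Pow(Add(-133, Add(-1, Mul(-4, 4), Mul(2, 11, 4), Mul(Rational(1, 3), 11, -18))), 2) = Pow(Add(-133, Add(-1, -16, 88, -66)), 2) = Pow(Add(-133, 5), 2) = Pow(-128, 2) = 16384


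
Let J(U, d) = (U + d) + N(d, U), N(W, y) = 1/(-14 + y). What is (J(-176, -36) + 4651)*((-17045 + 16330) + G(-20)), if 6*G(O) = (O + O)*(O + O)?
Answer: -226877021/114 ≈ -1.9902e+6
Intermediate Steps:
J(U, d) = U + d + 1/(-14 + U) (J(U, d) = (U + d) + 1/(-14 + U) = U + d + 1/(-14 + U))
G(O) = 2*O²/3 (G(O) = ((O + O)*(O + O))/6 = ((2*O)*(2*O))/6 = (4*O²)/6 = 2*O²/3)
(J(-176, -36) + 4651)*((-17045 + 16330) + G(-20)) = ((1 + (-14 - 176)*(-176 - 36))/(-14 - 176) + 4651)*((-17045 + 16330) + (⅔)*(-20)²) = ((1 - 190*(-212))/(-190) + 4651)*(-715 + (⅔)*400) = (-(1 + 40280)/190 + 4651)*(-715 + 800/3) = (-1/190*40281 + 4651)*(-1345/3) = (-40281/190 + 4651)*(-1345/3) = (843409/190)*(-1345/3) = -226877021/114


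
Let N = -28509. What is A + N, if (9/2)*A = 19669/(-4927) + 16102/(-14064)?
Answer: -341924294429/11993076 ≈ -28510.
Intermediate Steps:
A = -13690745/11993076 (A = 2*(19669/(-4927) + 16102/(-14064))/9 = 2*(19669*(-1/4927) + 16102*(-1/14064))/9 = 2*(-1513/379 - 8051/7032)/9 = (2/9)*(-13690745/2665128) = -13690745/11993076 ≈ -1.1416)
A + N = -13690745/11993076 - 28509 = -341924294429/11993076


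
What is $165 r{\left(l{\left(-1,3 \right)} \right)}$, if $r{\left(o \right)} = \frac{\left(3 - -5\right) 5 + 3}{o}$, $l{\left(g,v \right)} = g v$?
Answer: $-2365$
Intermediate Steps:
$r{\left(o \right)} = \frac{43}{o}$ ($r{\left(o \right)} = \frac{\left(3 + 5\right) 5 + 3}{o} = \frac{8 \cdot 5 + 3}{o} = \frac{40 + 3}{o} = \frac{43}{o}$)
$165 r{\left(l{\left(-1,3 \right)} \right)} = 165 \frac{43}{\left(-1\right) 3} = 165 \frac{43}{-3} = 165 \cdot 43 \left(- \frac{1}{3}\right) = 165 \left(- \frac{43}{3}\right) = -2365$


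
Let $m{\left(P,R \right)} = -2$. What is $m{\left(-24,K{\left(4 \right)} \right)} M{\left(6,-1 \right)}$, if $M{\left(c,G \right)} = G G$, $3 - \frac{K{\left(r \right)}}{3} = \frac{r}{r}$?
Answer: $-2$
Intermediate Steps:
$K{\left(r \right)} = 6$ ($K{\left(r \right)} = 9 - 3 \frac{r}{r} = 9 - 3 = 6$)
$M{\left(c,G \right)} = G^{2}$
$m{\left(-24,K{\left(4 \right)} \right)} M{\left(6,-1 \right)} = - 2 \left(-1\right)^{2} = \left(-2\right) 1 = -2$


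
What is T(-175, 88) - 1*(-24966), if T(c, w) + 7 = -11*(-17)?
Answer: 25146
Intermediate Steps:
T(c, w) = 180 (T(c, w) = -7 - 11*(-17) = -7 + 187 = 180)
T(-175, 88) - 1*(-24966) = 180 - 1*(-24966) = 180 + 24966 = 25146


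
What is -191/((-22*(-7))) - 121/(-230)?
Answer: -6324/8855 ≈ -0.71417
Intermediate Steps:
-191/((-22*(-7))) - 121/(-230) = -191/154 - 121*(-1/230) = -191*1/154 + 121/230 = -191/154 + 121/230 = -6324/8855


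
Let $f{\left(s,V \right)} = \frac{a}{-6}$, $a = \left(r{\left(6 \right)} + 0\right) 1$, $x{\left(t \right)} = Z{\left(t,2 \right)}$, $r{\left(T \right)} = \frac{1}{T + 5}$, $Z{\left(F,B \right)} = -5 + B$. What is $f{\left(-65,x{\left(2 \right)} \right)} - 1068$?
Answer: $- \frac{70489}{66} \approx -1068.0$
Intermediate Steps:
$r{\left(T \right)} = \frac{1}{5 + T}$
$x{\left(t \right)} = -3$ ($x{\left(t \right)} = -5 + 2 = -3$)
$a = \frac{1}{11}$ ($a = \left(\frac{1}{5 + 6} + 0\right) 1 = \left(\frac{1}{11} + 0\right) 1 = \frac{1}{11} \cdot 1 = \frac{1}{11} \approx 0.090909$)
$f{\left(s,V \right)} = - \frac{1}{66}$ ($f{\left(s,V \right)} = \frac{1}{11 \left(-6\right)} = \frac{1}{11} \left(- \frac{1}{6}\right) = - \frac{1}{66}$)
$f{\left(-65,x{\left(2 \right)} \right)} - 1068 = - \frac{1}{66} - 1068 = - \frac{70489}{66}$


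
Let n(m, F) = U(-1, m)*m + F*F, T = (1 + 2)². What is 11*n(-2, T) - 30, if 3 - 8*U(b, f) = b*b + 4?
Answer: 1733/2 ≈ 866.50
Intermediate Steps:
U(b, f) = -⅛ - b²/8 (U(b, f) = 3/8 - (b*b + 4)/8 = 3/8 - (b² + 4)/8 = 3/8 - (4 + b²)/8 = 3/8 + (-½ - b²/8) = -⅛ - b²/8)
T = 9 (T = 3² = 9)
n(m, F) = F² - m/4 (n(m, F) = (-⅛ - ⅛*(-1)²)*m + F*F = (-⅛ - ⅛*1)*m + F² = (-⅛ - ⅛)*m + F² = -m/4 + F² = F² - m/4)
11*n(-2, T) - 30 = 11*(9² - ¼*(-2)) - 30 = 11*(81 + ½) - 30 = 11*(163/2) - 30 = 1793/2 - 30 = 1733/2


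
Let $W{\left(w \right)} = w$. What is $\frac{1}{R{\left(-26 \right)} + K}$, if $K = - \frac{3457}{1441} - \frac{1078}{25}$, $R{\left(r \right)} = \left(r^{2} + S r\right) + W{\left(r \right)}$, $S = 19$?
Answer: $\frac{36025}{3980077} \approx 0.0090513$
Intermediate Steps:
$R{\left(r \right)} = r^{2} + 20 r$ ($R{\left(r \right)} = \left(r^{2} + 19 r\right) + r = r^{2} + 20 r$)
$K = - \frac{1639823}{36025}$ ($K = \left(-3457\right) \frac{1}{1441} - \frac{1078}{25} = - \frac{3457}{1441} - \frac{1078}{25} = - \frac{1639823}{36025} \approx -45.519$)
$\frac{1}{R{\left(-26 \right)} + K} = \frac{1}{- 26 \left(20 - 26\right) - \frac{1639823}{36025}} = \frac{1}{\left(-26\right) \left(-6\right) - \frac{1639823}{36025}} = \frac{1}{156 - \frac{1639823}{36025}} = \frac{1}{\frac{3980077}{36025}} = \frac{36025}{3980077}$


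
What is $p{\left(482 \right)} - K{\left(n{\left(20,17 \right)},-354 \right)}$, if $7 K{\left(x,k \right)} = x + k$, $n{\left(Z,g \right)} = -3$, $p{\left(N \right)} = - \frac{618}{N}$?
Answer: $\frac{11982}{241} \approx 49.718$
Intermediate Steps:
$K{\left(x,k \right)} = \frac{k}{7} + \frac{x}{7}$ ($K{\left(x,k \right)} = \frac{x + k}{7} = \frac{k + x}{7} = \frac{k}{7} + \frac{x}{7}$)
$p{\left(482 \right)} - K{\left(n{\left(20,17 \right)},-354 \right)} = - \frac{618}{482} - \left(\frac{1}{7} \left(-354\right) + \frac{1}{7} \left(-3\right)\right) = \left(-618\right) \frac{1}{482} - \left(- \frac{354}{7} - \frac{3}{7}\right) = - \frac{309}{241} - -51 = - \frac{309}{241} + 51 = \frac{11982}{241}$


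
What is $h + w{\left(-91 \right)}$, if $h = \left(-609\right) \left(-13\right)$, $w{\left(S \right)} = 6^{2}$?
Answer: $7953$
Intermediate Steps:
$w{\left(S \right)} = 36$
$h = 7917$
$h + w{\left(-91 \right)} = 7917 + 36 = 7953$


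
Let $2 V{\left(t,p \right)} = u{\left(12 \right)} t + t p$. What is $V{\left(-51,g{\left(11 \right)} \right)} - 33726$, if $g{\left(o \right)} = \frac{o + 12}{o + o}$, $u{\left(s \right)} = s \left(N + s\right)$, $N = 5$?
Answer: $- \frac{1714005}{44} \approx -38955.0$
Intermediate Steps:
$u{\left(s \right)} = s \left(5 + s\right)$
$g{\left(o \right)} = \frac{12 + o}{2 o}$
$V{\left(t,p \right)} = 102 t + \frac{p t}{2}$ ($V{\left(t,p \right)} = \frac{12 \left(5 + 12\right) t + t p}{2} = \frac{12 \cdot 17 t + p t}{2} = \frac{204 t + p t}{2} = 102 t + \frac{p t}{2}$)
$V{\left(-51,g{\left(11 \right)} \right)} - 33726 = \frac{1}{2} \left(-51\right) \left(204 + \frac{12 + 11}{2 \cdot 11}\right) - 33726 = \frac{1}{2} \left(-51\right) \left(204 + \frac{1}{2} \cdot \frac{1}{11} \cdot 23\right) - 33726 = \frac{1}{2} \left(-51\right) \left(204 + \frac{23}{22}\right) - 33726 = \frac{1}{2} \left(-51\right) \frac{4511}{22} - 33726 = - \frac{230061}{44} - 33726 = - \frac{1714005}{44}$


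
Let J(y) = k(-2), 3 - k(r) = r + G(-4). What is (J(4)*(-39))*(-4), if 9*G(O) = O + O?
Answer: 2756/3 ≈ 918.67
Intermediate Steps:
G(O) = 2*O/9 (G(O) = (O + O)/9 = (2*O)/9 = 2*O/9)
k(r) = 35/9 - r (k(r) = 3 - (r + (2/9)*(-4)) = 3 - (r - 8/9) = 3 - (-8/9 + r) = 3 + (8/9 - r) = 35/9 - r)
J(y) = 53/9 (J(y) = 35/9 - 1*(-2) = 35/9 + 2 = 53/9)
(J(4)*(-39))*(-4) = ((53/9)*(-39))*(-4) = -689/3*(-4) = 2756/3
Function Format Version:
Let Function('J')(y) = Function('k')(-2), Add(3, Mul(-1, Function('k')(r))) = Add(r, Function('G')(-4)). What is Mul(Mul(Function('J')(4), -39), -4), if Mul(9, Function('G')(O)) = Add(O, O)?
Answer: Rational(2756, 3) ≈ 918.67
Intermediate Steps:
Function('G')(O) = Mul(Rational(2, 9), O) (Function('G')(O) = Mul(Rational(1, 9), Add(O, O)) = Mul(Rational(1, 9), Mul(2, O)) = Mul(Rational(2, 9), O))
Function('k')(r) = Add(Rational(35, 9), Mul(-1, r)) (Function('k')(r) = Add(3, Mul(-1, Add(r, Mul(Rational(2, 9), -4)))) = Add(3, Mul(-1, Add(r, Rational(-8, 9)))) = Add(3, Mul(-1, Add(Rational(-8, 9), r))) = Add(3, Add(Rational(8, 9), Mul(-1, r))) = Add(Rational(35, 9), Mul(-1, r)))
Function('J')(y) = Rational(53, 9) (Function('J')(y) = Add(Rational(35, 9), Mul(-1, -2)) = Add(Rational(35, 9), 2) = Rational(53, 9))
Mul(Mul(Function('J')(4), -39), -4) = Mul(Mul(Rational(53, 9), -39), -4) = Mul(Rational(-689, 3), -4) = Rational(2756, 3)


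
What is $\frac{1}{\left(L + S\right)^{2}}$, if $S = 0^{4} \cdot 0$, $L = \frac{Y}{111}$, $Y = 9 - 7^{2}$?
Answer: $\frac{12321}{1600} \approx 7.7006$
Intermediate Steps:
$Y = -40$ ($Y = 9 - 49 = -40$)
$L = - \frac{40}{111} \approx -0.36036$
$S = 0$ ($S = 0 \cdot 0 = 0$)
$\frac{1}{\left(L + S\right)^{2}} = \frac{1}{\left(- \frac{40}{111} + 0\right)^{2}} = \frac{1}{\left(- \frac{40}{111}\right)^{2}} = \frac{1}{\frac{1600}{12321}} = \frac{12321}{1600}$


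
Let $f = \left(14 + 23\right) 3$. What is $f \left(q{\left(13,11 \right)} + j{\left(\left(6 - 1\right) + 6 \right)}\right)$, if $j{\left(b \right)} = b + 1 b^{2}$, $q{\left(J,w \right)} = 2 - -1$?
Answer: $14985$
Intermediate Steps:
$q{\left(J,w \right)} = 3$ ($q{\left(J,w \right)} = 2 + 1 = 3$)
$f = 111$ ($f = 37 \cdot 3 = 111$)
$j{\left(b \right)} = b + b^{2}$
$f \left(q{\left(13,11 \right)} + j{\left(\left(6 - 1\right) + 6 \right)}\right) = 111 \left(3 + \left(\left(6 - 1\right) + 6\right) \left(1 + \left(\left(6 - 1\right) + 6\right)\right)\right) = 111 \left(3 + \left(5 + 6\right) \left(1 + \left(5 + 6\right)\right)\right) = 111 \left(3 + 11 \left(1 + 11\right)\right) = 111 \left(3 + 11 \cdot 12\right) = 111 \left(3 + 132\right) = 111 \cdot 135 = 14985$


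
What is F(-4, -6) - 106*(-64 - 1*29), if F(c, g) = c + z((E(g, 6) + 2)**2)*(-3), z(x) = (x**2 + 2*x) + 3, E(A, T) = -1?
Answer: 9836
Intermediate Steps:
z(x) = 3 + x**2 + 2*x
F(c, g) = -18 + c (F(c, g) = c + (3 + ((-1 + 2)**2)**2 + 2*(-1 + 2)**2)*(-3) = c + (3 + (1**2)**2 + 2*1**2)*(-3) = c + (3 + 1**2 + 2*1)*(-3) = c + (3 + 1 + 2)*(-3) = c + 6*(-3) = c - 18 = -18 + c)
F(-4, -6) - 106*(-64 - 1*29) = (-18 - 4) - 106*(-64 - 1*29) = -22 - 106*(-64 - 29) = -22 - 106*(-93) = -22 + 9858 = 9836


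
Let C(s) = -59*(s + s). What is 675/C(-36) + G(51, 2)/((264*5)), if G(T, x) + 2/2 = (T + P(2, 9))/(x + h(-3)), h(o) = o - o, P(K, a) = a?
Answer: 7043/38940 ≈ 0.18087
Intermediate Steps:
h(o) = 0
G(T, x) = -1 + (9 + T)/x (G(T, x) = -1 + (T + 9)/(x + 0) = -1 + (9 + T)/x)
C(s) = -118*s
675/C(-36) + G(51, 2)/((264*5)) = 675/((-118*(-36))) + ((9 + 51 - 1*2)/2)/((264*5)) = 675/4248 + ((9 + 51 - 2)/2)/1320 = 675*(1/4248) + ((½)*58)*(1/1320) = 75/472 + 29*(1/1320) = 75/472 + 29/1320 = 7043/38940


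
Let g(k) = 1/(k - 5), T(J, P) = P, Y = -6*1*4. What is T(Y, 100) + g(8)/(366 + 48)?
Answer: 124201/1242 ≈ 100.00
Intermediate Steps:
Y = -24 (Y = -6*4 = -24)
g(k) = 1/(-5 + k)
T(Y, 100) + g(8)/(366 + 48) = 100 + 1/((366 + 48)*(-5 + 8)) = 100 + 1/(414*3) = 100 + (1/414)*(⅓) = 100 + 1/1242 = 124201/1242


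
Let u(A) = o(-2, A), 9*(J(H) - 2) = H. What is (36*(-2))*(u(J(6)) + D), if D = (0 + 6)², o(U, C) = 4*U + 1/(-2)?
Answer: -1980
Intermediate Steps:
J(H) = 2 + H/9
o(U, C) = -½ + 4*U (o(U, C) = 4*U - ½ = -½ + 4*U)
u(A) = -17/2 (u(A) = -½ + 4*(-2) = -½ - 8 = -17/2)
D = 36 (D = 6² = 36)
(36*(-2))*(u(J(6)) + D) = (36*(-2))*(-17/2 + 36) = -72*55/2 = -1980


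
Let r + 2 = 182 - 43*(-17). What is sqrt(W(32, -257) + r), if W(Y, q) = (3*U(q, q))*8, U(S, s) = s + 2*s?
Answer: I*sqrt(17593) ≈ 132.64*I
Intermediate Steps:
U(S, s) = 3*s
r = 911 (r = -2 + (182 - 43*(-17)) = -2 + (182 + 731) = -2 + 913 = 911)
W(Y, q) = 72*q (W(Y, q) = (3*(3*q))*8 = (9*q)*8 = 72*q)
sqrt(W(32, -257) + r) = sqrt(72*(-257) + 911) = sqrt(-18504 + 911) = sqrt(-17593) = I*sqrt(17593)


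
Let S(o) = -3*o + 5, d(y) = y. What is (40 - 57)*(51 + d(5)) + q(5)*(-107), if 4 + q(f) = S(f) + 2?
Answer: 332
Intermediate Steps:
S(o) = 5 - 3*o
q(f) = 3 - 3*f (q(f) = -4 + ((5 - 3*f) + 2) = -4 + (7 - 3*f) = 3 - 3*f)
(40 - 57)*(51 + d(5)) + q(5)*(-107) = (40 - 57)*(51 + 5) + (3 - 3*5)*(-107) = -17*56 + (3 - 15)*(-107) = -952 - 12*(-107) = -952 + 1284 = 332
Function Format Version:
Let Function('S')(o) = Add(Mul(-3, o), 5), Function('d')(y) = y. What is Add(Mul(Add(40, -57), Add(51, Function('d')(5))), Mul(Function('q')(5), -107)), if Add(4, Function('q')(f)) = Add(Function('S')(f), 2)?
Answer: 332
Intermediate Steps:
Function('S')(o) = Add(5, Mul(-3, o))
Function('q')(f) = Add(3, Mul(-3, f)) (Function('q')(f) = Add(-4, Add(Add(5, Mul(-3, f)), 2)) = Add(-4, Add(7, Mul(-3, f))) = Add(3, Mul(-3, f)))
Add(Mul(Add(40, -57), Add(51, Function('d')(5))), Mul(Function('q')(5), -107)) = Add(Mul(Add(40, -57), Add(51, 5)), Mul(Add(3, Mul(-3, 5)), -107)) = Add(Mul(-17, 56), Mul(Add(3, -15), -107)) = Add(-952, Mul(-12, -107)) = Add(-952, 1284) = 332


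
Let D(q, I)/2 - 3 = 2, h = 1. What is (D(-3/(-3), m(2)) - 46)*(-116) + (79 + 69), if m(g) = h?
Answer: 4324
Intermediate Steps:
m(g) = 1
D(q, I) = 10 (D(q, I) = 6 + 2*2 = 6 + 4 = 10)
(D(-3/(-3), m(2)) - 46)*(-116) + (79 + 69) = (10 - 46)*(-116) + (79 + 69) = -36*(-116) + 148 = 4176 + 148 = 4324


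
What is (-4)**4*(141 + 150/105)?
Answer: 255232/7 ≈ 36462.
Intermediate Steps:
(-4)**4*(141 + 150/105) = 256*(141 + 150*(1/105)) = 256*(141 + 10/7) = 256*(997/7) = 255232/7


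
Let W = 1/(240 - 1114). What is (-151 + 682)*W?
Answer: -531/874 ≈ -0.60755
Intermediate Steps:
W = -1/874 (W = 1/(-874) = -1/874 ≈ -0.0011442)
(-151 + 682)*W = (-151 + 682)*(-1/874) = 531*(-1/874) = -531/874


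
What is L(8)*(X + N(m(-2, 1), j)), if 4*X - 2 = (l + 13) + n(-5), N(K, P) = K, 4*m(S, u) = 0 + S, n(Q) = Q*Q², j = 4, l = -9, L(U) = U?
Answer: -242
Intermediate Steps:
n(Q) = Q³
m(S, u) = S/4 (m(S, u) = (0 + S)/4 = S/4)
X = -119/4 (X = ½ + ((-9 + 13) + (-5)³)/4 = ½ + (4 - 125)/4 = ½ + (¼)*(-121) = ½ - 121/4 = -119/4 ≈ -29.750)
L(8)*(X + N(m(-2, 1), j)) = 8*(-119/4 + (¼)*(-2)) = 8*(-119/4 - ½) = 8*(-121/4) = -242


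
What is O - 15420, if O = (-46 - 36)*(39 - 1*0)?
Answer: -18618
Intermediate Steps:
O = -3198 (O = -82*(39 + 0) = -82*39 = -3198)
O - 15420 = -3198 - 15420 = -18618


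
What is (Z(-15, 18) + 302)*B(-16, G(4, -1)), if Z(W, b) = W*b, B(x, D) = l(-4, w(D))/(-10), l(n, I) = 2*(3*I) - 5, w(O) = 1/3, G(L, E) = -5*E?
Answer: 48/5 ≈ 9.6000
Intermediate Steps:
w(O) = 1/3
l(n, I) = -5 + 6*I (l(n, I) = 6*I - 5 = -5 + 6*I)
B(x, D) = 3/10 (B(x, D) = (-5 + 6*(1/3))/(-10) = (-5 + 2)*(-1/10) = -3*(-1/10) = 3/10)
(Z(-15, 18) + 302)*B(-16, G(4, -1)) = (-15*18 + 302)*(3/10) = (-270 + 302)*(3/10) = 32*(3/10) = 48/5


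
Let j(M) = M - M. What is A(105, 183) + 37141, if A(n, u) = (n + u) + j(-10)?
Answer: 37429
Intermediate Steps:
j(M) = 0
A(n, u) = n + u (A(n, u) = (n + u) + 0 = n + u)
A(105, 183) + 37141 = (105 + 183) + 37141 = 288 + 37141 = 37429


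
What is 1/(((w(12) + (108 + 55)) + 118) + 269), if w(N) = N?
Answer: 1/562 ≈ 0.0017794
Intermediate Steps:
1/(((w(12) + (108 + 55)) + 118) + 269) = 1/(((12 + (108 + 55)) + 118) + 269) = 1/(((12 + 163) + 118) + 269) = 1/((175 + 118) + 269) = 1/(293 + 269) = 1/562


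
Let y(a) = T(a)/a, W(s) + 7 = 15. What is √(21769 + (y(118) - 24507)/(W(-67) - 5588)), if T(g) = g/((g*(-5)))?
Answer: √262214076285598/109740 ≈ 147.56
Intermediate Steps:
W(s) = 8 (W(s) = -7 + 15 = 8)
T(g) = -⅕ (T(g) = g/((-5*g)) = g*(-1/(5*g)) = -⅕)
y(a) = -1/(5*a)
√(21769 + (y(118) - 24507)/(W(-67) - 5588)) = √(21769 + (-⅕/118 - 24507)/(8 - 5588)) = √(21769 + (-⅕*1/118 - 24507)/(-5580)) = √(21769 + (-1/590 - 24507)*(-1/5580)) = √(21769 - 14459131/590*(-1/5580)) = √(21769 + 14459131/3292200) = √(71682360931/3292200) = √262214076285598/109740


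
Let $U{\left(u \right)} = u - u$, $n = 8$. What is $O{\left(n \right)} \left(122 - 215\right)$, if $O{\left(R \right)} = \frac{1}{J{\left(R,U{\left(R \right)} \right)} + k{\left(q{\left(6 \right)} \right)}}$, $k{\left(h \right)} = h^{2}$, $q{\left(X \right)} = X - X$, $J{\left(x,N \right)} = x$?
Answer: $- \frac{93}{8} \approx -11.625$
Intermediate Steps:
$U{\left(u \right)} = 0$
$q{\left(X \right)} = 0$
$O{\left(R \right)} = \frac{1}{R}$ ($O{\left(R \right)} = \frac{1}{R + 0^{2}} = \frac{1}{R + 0} = \frac{1}{R}$)
$O{\left(n \right)} \left(122 - 215\right) = \frac{122 - 215}{8} = \frac{1}{8} \left(-93\right) = - \frac{93}{8}$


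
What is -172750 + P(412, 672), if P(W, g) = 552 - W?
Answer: -172610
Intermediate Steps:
-172750 + P(412, 672) = -172750 + (552 - 1*412) = -172750 + (552 - 412) = -172750 + 140 = -172610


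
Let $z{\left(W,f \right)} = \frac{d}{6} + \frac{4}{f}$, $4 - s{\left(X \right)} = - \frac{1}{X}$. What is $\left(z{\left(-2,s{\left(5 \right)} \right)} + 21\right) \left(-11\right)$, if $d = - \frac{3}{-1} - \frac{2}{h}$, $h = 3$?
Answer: $- \frac{30965}{126} \approx -245.75$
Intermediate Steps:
$d = \frac{7}{3}$ ($d = - \frac{3}{-1} - \frac{2}{3} = \left(-3\right) \left(-1\right) - \frac{2}{3} = 3 - \frac{2}{3} = \frac{7}{3} \approx 2.3333$)
$s{\left(X \right)} = 4 + \frac{1}{X}$ ($s{\left(X \right)} = 4 - - \frac{1}{X} = 4 + \frac{1}{X}$)
$z{\left(W,f \right)} = \frac{7}{18} + \frac{4}{f}$ ($z{\left(W,f \right)} = \frac{7}{3 \cdot 6} + \frac{4}{f} = \frac{7}{3} \cdot \frac{1}{6} + \frac{4}{f} = \frac{7}{18} + \frac{4}{f}$)
$\left(z{\left(-2,s{\left(5 \right)} \right)} + 21\right) \left(-11\right) = \left(\left(\frac{7}{18} + \frac{4}{4 + \frac{1}{5}}\right) + 21\right) \left(-11\right) = \left(\left(\frac{7}{18} + \frac{4}{\frac{21}{5}}\right) + 21\right) \left(-11\right) = \left(\left(\frac{7}{18} + 4 \cdot \frac{5}{21}\right) + 21\right) \left(-11\right) = \left(\left(\frac{7}{18} + \frac{20}{21}\right) + 21\right) \left(-11\right) = \left(\frac{169}{126} + 21\right) \left(-11\right) = \frac{2815}{126} \left(-11\right) = - \frac{30965}{126}$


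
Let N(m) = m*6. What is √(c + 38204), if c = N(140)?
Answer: 2*√9761 ≈ 197.60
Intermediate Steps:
N(m) = 6*m
c = 840 (c = 6*140 = 840)
√(c + 38204) = √(840 + 38204) = √39044 = 2*√9761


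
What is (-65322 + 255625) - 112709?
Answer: 77594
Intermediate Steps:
(-65322 + 255625) - 112709 = 190303 - 112709 = 77594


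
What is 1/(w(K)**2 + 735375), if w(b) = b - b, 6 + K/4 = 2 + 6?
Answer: 1/735375 ≈ 1.3599e-6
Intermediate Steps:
K = 8 (K = -24 + 4*(2 + 6) = -24 + 4*8 = -24 + 32 = 8)
w(b) = 0
1/(w(K)**2 + 735375) = 1/(0**2 + 735375) = 1/(0 + 735375) = 1/735375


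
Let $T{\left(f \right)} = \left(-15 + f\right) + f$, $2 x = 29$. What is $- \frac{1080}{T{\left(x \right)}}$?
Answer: $- \frac{540}{7} \approx -77.143$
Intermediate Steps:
$x = \frac{29}{2}$ ($x = \frac{1}{2} \cdot 29 = \frac{29}{2} \approx 14.5$)
$T{\left(f \right)} = -15 + 2 f$
$- \frac{1080}{T{\left(x \right)}} = - \frac{1080}{-15 + 2 \cdot \frac{29}{2}} = - \frac{1080}{-15 + 29} = - \frac{1080}{14} = \left(-1080\right) \frac{1}{14} = - \frac{540}{7}$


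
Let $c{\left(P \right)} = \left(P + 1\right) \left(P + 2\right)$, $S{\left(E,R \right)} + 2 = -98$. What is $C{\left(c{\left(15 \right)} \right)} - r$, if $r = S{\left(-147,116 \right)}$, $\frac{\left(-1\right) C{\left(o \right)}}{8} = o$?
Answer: $-2076$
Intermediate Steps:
$S{\left(E,R \right)} = -100$ ($S{\left(E,R \right)} = -2 - 98 = -100$)
$c{\left(P \right)} = \left(1 + P\right) \left(2 + P\right)$
$C{\left(o \right)} = - 8 o$
$r = -100$
$C{\left(c{\left(15 \right)} \right)} - r = - 8 \left(2 + 15^{2} + 3 \cdot 15\right) - -100 = - 8 \left(2 + 225 + 45\right) + 100 = \left(-8\right) 272 + 100 = -2176 + 100 = -2076$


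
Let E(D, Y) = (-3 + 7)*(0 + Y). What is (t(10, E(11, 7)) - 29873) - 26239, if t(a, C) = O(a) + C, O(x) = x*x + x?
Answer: -55974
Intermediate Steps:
O(x) = x + x² (O(x) = x² + x = x + x²)
E(D, Y) = 4*Y
t(a, C) = C + a*(1 + a) (t(a, C) = a*(1 + a) + C = C + a*(1 + a))
(t(10, E(11, 7)) - 29873) - 26239 = ((4*7 + 10*(1 + 10)) - 29873) - 26239 = ((28 + 10*11) - 29873) - 26239 = ((28 + 110) - 29873) - 26239 = (138 - 29873) - 26239 = -29735 - 26239 = -55974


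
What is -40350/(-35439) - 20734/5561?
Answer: -170135292/65692093 ≈ -2.5899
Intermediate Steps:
-40350/(-35439) - 20734/5561 = -40350*(-1/35439) - 20734*1/5561 = 13450/11813 - 20734/5561 = -170135292/65692093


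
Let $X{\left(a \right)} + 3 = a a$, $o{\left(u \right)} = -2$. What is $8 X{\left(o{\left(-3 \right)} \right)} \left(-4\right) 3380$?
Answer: $-108160$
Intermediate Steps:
$X{\left(a \right)} = -3 + a^{2}$ ($X{\left(a \right)} = -3 + a a = -3 + a^{2}$)
$8 X{\left(o{\left(-3 \right)} \right)} \left(-4\right) 3380 = 8 \left(-3 + \left(-2\right)^{2}\right) \left(-4\right) 3380 = 8 \left(-3 + 4\right) \left(-4\right) 3380 = 8 \cdot 1 \left(-4\right) 3380 = 8 \left(-4\right) 3380 = \left(-32\right) 3380 = -108160$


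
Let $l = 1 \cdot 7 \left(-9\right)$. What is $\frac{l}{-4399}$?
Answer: $\frac{63}{4399} \approx 0.014321$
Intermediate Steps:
$l = -63$ ($l = 7 \left(-9\right) = -63$)
$\frac{l}{-4399} = - \frac{63}{-4399} = \left(-63\right) \left(- \frac{1}{4399}\right) = \frac{63}{4399}$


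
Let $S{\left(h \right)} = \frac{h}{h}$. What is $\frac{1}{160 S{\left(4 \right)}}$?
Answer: $\frac{1}{160} \approx 0.00625$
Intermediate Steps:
$S{\left(h \right)} = 1$
$\frac{1}{160 S{\left(4 \right)}} = \frac{1}{160 \cdot 1} = \frac{1}{160} \cdot 1 = \frac{1}{160}$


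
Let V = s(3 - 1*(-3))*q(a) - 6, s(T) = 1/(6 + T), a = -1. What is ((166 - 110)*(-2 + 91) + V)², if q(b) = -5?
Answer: 3567792361/144 ≈ 2.4776e+7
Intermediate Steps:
V = -77/12 (V = -5/(6 + (3 - 1*(-3))) - 6 = -5/(6 + (3 + 3)) - 6 = -5/(6 + 6) - 6 = -5/12 - 6 = -77/12 ≈ -6.4167)
((166 - 110)*(-2 + 91) + V)² = ((166 - 110)*(-2 + 91) - 77/12)² = (56*89 - 77/12)² = (4984 - 77/12)² = (59731/12)² = 3567792361/144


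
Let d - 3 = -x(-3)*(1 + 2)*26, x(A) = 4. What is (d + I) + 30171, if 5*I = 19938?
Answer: 169248/5 ≈ 33850.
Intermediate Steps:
I = 19938/5 (I = (⅕)*19938 = 19938/5 ≈ 3987.6)
d = -309 (d = 3 - 4*(1 + 2)*26 = 3 - 4*3*26 = 3 - 12*26 = 3 - 1*312 = 3 - 312 = -309)
(d + I) + 30171 = (-309 + 19938/5) + 30171 = 18393/5 + 30171 = 169248/5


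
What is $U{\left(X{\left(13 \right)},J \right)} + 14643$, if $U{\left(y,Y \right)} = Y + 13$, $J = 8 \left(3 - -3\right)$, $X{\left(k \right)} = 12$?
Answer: $14704$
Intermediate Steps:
$J = 48$ ($J = 8 \left(3 + \left(-1 + 4\right)\right) = 8 \left(3 + 3\right) = 8 \cdot 6 = 48$)
$U{\left(y,Y \right)} = 13 + Y$
$U{\left(X{\left(13 \right)},J \right)} + 14643 = \left(13 + 48\right) + 14643 = 61 + 14643 = 14704$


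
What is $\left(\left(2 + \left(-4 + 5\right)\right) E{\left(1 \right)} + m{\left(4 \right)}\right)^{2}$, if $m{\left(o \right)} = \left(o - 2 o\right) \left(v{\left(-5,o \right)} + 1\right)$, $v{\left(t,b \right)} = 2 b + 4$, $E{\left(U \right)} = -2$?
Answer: $3364$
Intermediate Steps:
$v{\left(t,b \right)} = 4 + 2 b$
$m{\left(o \right)} = - o \left(5 + 2 o\right)$ ($m{\left(o \right)} = \left(o - 2 o\right) \left(\left(4 + 2 o\right) + 1\right) = - o \left(5 + 2 o\right)$)
$\left(\left(2 + \left(-4 + 5\right)\right) E{\left(1 \right)} + m{\left(4 \right)}\right)^{2} = \left(\left(2 + \left(-4 + 5\right)\right) \left(-2\right) - 4 \left(5 + 2 \cdot 4\right)\right)^{2} = \left(\left(2 + 1\right) \left(-2\right) - 4 \left(5 + 8\right)\right)^{2} = \left(3 \left(-2\right) - 4 \cdot 13\right)^{2} = \left(-6 - 52\right)^{2} = \left(-58\right)^{2} = 3364$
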